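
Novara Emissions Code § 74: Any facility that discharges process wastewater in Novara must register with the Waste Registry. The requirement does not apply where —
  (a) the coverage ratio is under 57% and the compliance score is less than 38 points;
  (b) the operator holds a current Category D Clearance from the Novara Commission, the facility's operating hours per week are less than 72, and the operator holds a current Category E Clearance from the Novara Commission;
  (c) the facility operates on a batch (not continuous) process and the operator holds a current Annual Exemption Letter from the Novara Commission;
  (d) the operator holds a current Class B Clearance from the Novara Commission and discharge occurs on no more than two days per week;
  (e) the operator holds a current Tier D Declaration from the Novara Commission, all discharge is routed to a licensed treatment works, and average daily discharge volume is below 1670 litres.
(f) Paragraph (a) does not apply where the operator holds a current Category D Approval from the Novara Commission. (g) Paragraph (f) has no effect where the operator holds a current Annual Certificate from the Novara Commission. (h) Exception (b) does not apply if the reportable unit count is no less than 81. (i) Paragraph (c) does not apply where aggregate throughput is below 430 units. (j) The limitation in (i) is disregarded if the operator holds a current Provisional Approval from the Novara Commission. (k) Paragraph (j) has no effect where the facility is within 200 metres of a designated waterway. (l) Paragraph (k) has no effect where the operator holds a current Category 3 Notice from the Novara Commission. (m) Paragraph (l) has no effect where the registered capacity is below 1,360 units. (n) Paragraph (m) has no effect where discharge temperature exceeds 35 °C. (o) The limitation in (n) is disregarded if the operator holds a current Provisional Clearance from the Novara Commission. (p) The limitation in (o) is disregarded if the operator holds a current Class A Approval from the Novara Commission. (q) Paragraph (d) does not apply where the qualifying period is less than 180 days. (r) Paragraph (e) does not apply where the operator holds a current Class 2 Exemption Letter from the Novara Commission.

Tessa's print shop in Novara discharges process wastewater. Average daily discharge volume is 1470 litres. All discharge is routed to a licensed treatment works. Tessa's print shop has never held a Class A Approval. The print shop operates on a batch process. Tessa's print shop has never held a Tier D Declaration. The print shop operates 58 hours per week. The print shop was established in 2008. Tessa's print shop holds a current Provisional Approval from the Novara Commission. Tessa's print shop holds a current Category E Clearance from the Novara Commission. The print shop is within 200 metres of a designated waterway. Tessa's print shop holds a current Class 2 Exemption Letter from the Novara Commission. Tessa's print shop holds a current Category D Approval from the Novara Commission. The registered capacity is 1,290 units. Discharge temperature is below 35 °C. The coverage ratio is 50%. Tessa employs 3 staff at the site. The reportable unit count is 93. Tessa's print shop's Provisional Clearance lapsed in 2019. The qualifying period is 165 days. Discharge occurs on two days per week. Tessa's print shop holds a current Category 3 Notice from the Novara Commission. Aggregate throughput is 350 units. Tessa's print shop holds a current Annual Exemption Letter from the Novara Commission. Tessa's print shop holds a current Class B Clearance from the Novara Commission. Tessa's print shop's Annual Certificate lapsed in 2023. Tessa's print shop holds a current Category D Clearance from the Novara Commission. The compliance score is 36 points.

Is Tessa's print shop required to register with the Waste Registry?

Exception (a): the coverage ratio is 50%, under the 57% limit; the compliance score is 36 points, less than the 38 points limit — every condition holds. Turning to paragraphs (f)–(g): (f) operates against (a): a current Category D Approval is held. (g) is not engaged (the Annual Certificate is not current), so (f) stands. So (a) is unavailable.
Exception (b)'s conditions are all satisfied: a current Category D Clearance is held; the facility's operating hours per week are 58, less than the 72 limit; a current Category E Clearance is held. But applying paragraph (h): (h) operates against (b): the reportable unit count is 93, meeting the 81 threshold. (b) is therefore removed.
Exception (c): the facility operates on a batch process; a current Annual Exemption Letter is held — every condition holds. But: (i) operates against (c): aggregate throughput is 350 units, below the 430 units limit. (j) is triggered (a current Provisional Approval is held), but is itself disapplied by (k): (k) operates against (j): the print shop is within 200 m of a designated waterway. (l) applies (a current Category 3 Notice is held), but is set aside by (m): (m) is engaged — the registered capacity is 1,290 units, below the 1,360 units limit. (n) is not engaged (discharge temperature is below 35 °C), so (m) stands. Exception (c) does not apply.
All of (d)'s requirements are met (a current Class B Clearance is held; discharge occurs on no more than two days per week). However, paragraph (q) must be considered: (q) applies — the qualifying period is 165 days, less than the 180 days limit. Exception (d) does not apply.
Exception (e) does not apply: no current Tier D Declaration is held.
Every exception is unavailable, so the rule governs.

Yes — Tessa's print shop must register with the Waste Registry.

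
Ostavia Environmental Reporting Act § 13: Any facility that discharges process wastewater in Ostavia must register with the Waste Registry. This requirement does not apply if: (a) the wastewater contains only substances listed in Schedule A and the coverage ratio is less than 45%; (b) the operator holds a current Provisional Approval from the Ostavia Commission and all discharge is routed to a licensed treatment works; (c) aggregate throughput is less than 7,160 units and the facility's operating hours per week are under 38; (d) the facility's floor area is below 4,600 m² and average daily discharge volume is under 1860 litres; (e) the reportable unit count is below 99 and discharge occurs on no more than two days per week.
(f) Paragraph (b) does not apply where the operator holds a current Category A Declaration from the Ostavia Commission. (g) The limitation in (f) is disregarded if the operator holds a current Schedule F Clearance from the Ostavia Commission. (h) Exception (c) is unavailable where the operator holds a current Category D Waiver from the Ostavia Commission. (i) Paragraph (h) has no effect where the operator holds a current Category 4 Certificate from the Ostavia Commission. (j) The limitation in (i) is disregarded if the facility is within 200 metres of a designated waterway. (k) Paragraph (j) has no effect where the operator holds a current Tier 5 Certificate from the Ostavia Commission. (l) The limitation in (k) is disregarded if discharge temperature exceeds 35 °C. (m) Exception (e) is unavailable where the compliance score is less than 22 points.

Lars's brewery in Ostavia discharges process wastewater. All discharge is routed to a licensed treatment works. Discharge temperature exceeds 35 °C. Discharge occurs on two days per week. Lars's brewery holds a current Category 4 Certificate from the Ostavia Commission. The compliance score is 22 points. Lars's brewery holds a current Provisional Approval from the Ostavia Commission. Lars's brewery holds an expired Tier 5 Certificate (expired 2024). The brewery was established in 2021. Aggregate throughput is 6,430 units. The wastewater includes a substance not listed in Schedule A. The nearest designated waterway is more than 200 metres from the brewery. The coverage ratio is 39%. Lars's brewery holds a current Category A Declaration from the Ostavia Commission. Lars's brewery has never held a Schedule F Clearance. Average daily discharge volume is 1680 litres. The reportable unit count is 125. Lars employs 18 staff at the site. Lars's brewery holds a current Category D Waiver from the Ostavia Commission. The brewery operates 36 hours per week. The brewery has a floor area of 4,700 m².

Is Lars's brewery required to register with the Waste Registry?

Exception (a) requires that the wastewater contains only substances listed in Schedule A; but the wastewater includes a non-Schedule-A substance, so (a) is unavailable.
Exception (b): a current Provisional Approval is held; discharge is routed to a licensed treatment works — every condition holds. But applying paragraphs (f)–(g): (f) operates against (b): a current Category A Declaration is held. (g) is inapplicable (the Schedule F Clearance is not current), so (f) stands. (b) is therefore removed.
All of (c)'s requirements are met (aggregate throughput is 6,430 units, less than the 7,160 units limit; the facility's operating hours per week are 36, under the 38 limit). As to paragraphs (h)–(l): (h) would limit (c) — a current Category D Waiver is held — but (i) sets (h) aside: (i) operates against (h): a current Category 4 Certificate is held. (j) does not operate here (the brewery is more than 200 m from any designated waterway), so (i) stands. (c) remains available.
Exception (d) requires that the facility's floor area is below 4,600 m²; but the facility's floor area is 4,700 m², not below 4,600 m², so (d) is unavailable.
Exception (e) does not apply: the reportable unit count is 125, not below 99.

No — exception (c) applies; Lars's brewery is not required to register with the Waste Registry.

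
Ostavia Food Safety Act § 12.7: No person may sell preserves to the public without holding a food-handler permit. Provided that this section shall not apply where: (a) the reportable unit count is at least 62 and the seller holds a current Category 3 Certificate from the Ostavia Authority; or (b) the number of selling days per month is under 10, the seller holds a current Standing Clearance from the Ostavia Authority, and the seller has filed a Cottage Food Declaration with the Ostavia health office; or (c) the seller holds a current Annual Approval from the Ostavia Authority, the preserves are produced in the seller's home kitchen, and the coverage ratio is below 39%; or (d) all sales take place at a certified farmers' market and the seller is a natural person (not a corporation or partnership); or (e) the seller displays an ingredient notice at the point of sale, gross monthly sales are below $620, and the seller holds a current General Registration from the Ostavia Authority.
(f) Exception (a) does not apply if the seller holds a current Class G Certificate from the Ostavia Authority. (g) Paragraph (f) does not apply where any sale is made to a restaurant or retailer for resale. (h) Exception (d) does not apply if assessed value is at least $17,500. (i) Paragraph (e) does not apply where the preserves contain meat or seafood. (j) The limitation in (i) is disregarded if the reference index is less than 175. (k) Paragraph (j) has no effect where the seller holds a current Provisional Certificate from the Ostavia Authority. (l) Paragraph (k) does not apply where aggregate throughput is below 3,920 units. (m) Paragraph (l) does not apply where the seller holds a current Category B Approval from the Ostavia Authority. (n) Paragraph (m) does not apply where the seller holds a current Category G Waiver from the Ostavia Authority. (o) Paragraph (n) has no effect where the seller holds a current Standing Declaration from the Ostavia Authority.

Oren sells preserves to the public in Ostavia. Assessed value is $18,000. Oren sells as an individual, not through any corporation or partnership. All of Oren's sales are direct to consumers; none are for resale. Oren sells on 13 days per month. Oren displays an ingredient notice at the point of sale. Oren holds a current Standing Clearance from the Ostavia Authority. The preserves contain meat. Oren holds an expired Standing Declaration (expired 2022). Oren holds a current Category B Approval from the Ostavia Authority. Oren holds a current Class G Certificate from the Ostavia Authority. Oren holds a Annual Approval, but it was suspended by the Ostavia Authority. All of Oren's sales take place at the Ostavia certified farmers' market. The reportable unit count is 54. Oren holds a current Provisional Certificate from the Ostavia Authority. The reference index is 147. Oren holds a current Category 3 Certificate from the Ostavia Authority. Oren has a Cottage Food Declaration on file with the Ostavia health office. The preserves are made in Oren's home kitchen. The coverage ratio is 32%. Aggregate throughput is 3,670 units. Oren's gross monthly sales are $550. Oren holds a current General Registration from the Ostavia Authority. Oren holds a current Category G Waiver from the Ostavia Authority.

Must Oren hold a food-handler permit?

Exception (a) requires that the reportable unit count is at least 62; but the reportable unit count is 54, short of 62, so (a) is unavailable.
Exception (b) requires that the number of selling days per month is under 10; but the number of selling days per month is 13, not under 10, so (b) is unavailable.
Exception (c) does not apply: no current Annual Approval is held.
Exception (d) is satisfied on its face — all sales are at a certified farmers' market; the seller is a natural person. Turning to paragraph (h): (h) operates against (d): assessed value is $18,000, meeting the $17,500 threshold. (d) is therefore removed.
All of (e)'s requirements are met (an ingredient notice is displayed; gross monthly sales are $550, below the $620 limit; a current General Registration is held). Under paragraphs (i)–(o): (i) would limit (e) — the preserves contain meat — but (j) sets (i) aside: (j) operates against (i): the reference index is 147, less than the 175 limit. (k) would limit (j) — a current Provisional Certificate is held — but (l) sets (k) aside: (l) applies — aggregate throughput is 3,670 units, below the 3,920 units limit. (m) operates (a current Category B Approval is held), but is displaced by (n): (n) operates against (m): a current Category G Waiver is held. (o), which would lift (n), does not operate here — there is no Standing Declaration in force. Exception (e) stands.

No — exception (e) applies; Oren is not required to hold a food-handler permit.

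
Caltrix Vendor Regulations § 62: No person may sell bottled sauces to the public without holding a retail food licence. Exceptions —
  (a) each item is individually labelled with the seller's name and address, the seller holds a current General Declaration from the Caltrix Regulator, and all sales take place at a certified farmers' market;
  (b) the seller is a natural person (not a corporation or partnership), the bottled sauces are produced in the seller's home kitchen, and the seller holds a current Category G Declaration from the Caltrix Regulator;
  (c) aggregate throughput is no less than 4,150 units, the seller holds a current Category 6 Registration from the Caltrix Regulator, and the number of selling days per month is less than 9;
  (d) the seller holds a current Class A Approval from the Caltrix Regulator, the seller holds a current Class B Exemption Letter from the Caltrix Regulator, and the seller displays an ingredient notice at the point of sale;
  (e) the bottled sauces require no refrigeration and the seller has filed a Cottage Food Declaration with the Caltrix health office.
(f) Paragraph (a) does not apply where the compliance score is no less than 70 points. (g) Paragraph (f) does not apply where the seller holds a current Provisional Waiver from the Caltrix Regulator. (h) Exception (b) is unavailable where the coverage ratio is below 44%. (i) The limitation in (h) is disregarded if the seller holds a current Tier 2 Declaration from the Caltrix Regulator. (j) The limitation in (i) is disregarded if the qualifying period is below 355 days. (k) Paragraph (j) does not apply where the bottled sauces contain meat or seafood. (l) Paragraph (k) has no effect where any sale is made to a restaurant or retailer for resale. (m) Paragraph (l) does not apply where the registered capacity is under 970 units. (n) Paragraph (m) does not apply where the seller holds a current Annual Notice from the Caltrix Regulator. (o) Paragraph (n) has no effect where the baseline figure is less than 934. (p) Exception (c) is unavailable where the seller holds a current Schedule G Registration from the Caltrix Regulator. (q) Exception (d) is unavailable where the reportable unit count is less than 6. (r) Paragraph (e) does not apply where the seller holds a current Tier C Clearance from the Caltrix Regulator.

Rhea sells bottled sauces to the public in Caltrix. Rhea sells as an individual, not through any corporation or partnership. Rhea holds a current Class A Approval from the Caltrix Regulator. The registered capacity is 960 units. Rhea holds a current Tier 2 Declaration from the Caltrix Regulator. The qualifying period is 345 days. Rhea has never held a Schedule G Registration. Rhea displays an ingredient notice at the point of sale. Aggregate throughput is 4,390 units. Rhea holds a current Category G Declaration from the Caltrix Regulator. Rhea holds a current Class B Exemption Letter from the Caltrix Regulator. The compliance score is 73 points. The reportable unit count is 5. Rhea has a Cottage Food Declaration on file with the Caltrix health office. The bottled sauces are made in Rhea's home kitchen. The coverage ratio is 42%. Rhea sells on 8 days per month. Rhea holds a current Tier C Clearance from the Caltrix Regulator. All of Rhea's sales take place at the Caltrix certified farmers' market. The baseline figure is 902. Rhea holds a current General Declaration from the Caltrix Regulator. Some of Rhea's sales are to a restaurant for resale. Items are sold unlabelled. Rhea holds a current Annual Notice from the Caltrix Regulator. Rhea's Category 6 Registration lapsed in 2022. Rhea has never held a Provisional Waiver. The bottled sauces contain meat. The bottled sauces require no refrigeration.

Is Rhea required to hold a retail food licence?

Exception (a) fails — items are sold unlabelled.
All of (b)'s requirements are met (the seller is a natural person; the bottled sauces are home-kitchen produced; a current Category G Declaration is held). Considering the limiting provisions: (h) would limit (b) — the coverage ratio is 42%, below the 44% limit — but (i) sets (h) aside: (i) operates — a current Tier 2 Declaration is held. (j) would limit (i) — the qualifying period is 345 days, below the 355 days limit — but (k) sets (j) aside: (k) operates against (j): the bottled sauces contain meat. (l) is engaged (some sales are to a restaurant for resale), but yields to (m): (m) operates against (l): the registered capacity is 960 units, under the 970 units limit. (n) would limit (m) — a current Annual Notice is held — but (o) sets (n) aside: (o) is triggered — the baseline figure is 902, less than the 934 limit. So (b) applies.
Exception (c) fails — there is no Category 6 Registration in force.
Exception (d): a current Class A Approval is held; a current Class B Exemption Letter is held; an ingredient notice is displayed — every condition holds. But applying paragraph (q): (q) operates against (d): the reportable unit count is 5, less than the 6 limit. Exception (d) does not apply.
Exception (e) is satisfied on its face — the bottled sauces are shelf-stable; a Cottage Food Declaration is on file. However, paragraph (r) must be considered: (r) operates against (e): a current Tier C Clearance is held. (e) is therefore removed.

No — exception (b) applies; Rhea is not required to hold a retail food licence.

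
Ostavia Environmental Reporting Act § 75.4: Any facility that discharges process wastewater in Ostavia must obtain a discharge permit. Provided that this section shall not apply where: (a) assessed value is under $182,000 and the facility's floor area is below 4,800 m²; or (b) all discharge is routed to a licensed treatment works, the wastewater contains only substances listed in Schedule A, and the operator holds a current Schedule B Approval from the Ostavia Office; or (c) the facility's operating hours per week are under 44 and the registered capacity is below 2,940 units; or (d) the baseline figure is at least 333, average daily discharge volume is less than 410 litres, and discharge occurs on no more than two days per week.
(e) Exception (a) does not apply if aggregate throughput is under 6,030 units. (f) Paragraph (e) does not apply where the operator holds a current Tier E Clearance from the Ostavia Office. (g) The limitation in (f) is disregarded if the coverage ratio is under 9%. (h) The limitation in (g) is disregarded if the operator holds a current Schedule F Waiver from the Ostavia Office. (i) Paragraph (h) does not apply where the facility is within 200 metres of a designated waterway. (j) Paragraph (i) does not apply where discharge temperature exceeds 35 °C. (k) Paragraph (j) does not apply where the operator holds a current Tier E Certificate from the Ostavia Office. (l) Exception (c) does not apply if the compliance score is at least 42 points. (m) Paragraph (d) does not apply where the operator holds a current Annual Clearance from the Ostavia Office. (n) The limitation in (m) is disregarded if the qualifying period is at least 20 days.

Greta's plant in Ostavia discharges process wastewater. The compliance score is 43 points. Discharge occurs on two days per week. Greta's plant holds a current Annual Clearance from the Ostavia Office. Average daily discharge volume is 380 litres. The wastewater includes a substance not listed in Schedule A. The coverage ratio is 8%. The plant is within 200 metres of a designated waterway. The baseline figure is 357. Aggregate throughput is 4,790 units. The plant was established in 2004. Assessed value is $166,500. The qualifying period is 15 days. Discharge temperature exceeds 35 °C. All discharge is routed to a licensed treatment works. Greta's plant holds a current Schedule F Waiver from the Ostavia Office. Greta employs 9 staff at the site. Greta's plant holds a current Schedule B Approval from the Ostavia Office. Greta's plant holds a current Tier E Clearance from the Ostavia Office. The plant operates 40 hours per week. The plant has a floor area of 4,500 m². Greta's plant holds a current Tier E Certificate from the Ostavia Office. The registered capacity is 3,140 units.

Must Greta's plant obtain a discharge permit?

Yes — Greta's plant must obtain a discharge permit.

Exception (a)'s conditions are all satisfied: assessed value is $166,500, under the $182,000 limit; the facility's floor area is 4,500 m², below the 4,800 m² limit. However, paragraphs (e)–(k) must be considered: (e) operates against (a): aggregate throughput is 4,790 units, under the 6,030 units limit. (f) would limit (e) — a current Tier E Clearance is held — but (g) sets (f) aside: (g) is triggered — the coverage ratio is 8%, under the 9% limit. (h) operates (a current Schedule F Waiver is held), but is set aside by (i): (i) operates — the plant is within 200 m of a designated waterway. (j) would limit (i) — discharge temperature exceeds 35 °C — but (k) sets (j) aside: (k) operates against (j): a current Tier E Certificate is held. So (a) is unavailable.
Exception (b) does not apply: the wastewater includes a non-Schedule-A substance.
Exception (c) requires that the registered capacity is below 2,940 units; but the registered capacity is 3,140 units, not below 2,940 units, so (c) is unavailable.
Exception (d): the baseline figure is 357, meeting the 333 threshold; average daily discharge volume is 380 litres, less than the 410 litres limit; discharge occurs on no more than two days per week — every condition holds. Turning to paragraphs (m)–(n): (m) is triggered — a current Annual Clearance is held. (n), which would lift (m), does not operate here — the qualifying period is 15 days, short of 20 days. So (d) is unavailable.
None of the exceptions is available; § 75.4 applies in full.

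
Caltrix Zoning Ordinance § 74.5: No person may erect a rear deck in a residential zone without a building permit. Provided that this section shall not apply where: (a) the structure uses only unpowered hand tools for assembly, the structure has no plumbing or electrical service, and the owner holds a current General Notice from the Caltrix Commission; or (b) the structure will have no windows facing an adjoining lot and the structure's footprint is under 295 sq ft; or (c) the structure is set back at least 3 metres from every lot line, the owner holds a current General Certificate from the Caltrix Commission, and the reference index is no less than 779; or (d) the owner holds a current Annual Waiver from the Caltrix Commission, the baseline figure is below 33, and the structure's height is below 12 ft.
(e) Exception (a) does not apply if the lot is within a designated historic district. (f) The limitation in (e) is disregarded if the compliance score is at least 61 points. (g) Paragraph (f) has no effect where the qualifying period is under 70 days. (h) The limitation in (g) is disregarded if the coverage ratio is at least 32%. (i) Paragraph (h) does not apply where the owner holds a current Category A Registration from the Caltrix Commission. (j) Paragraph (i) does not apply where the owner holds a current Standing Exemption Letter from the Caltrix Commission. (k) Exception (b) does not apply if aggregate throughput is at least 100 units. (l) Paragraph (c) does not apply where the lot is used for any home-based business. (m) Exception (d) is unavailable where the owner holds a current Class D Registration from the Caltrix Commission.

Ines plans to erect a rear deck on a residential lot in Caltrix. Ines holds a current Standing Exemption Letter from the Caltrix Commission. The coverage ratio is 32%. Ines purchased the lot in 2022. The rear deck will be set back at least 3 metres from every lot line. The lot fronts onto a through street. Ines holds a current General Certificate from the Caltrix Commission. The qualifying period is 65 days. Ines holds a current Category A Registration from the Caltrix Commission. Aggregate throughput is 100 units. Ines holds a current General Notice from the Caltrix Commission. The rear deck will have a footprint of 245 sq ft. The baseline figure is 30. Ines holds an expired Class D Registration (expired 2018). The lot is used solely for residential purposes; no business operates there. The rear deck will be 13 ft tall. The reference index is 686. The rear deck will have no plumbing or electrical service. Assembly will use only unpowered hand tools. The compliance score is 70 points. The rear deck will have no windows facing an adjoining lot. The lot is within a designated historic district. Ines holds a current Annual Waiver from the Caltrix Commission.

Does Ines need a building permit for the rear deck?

Exception (a)'s conditions are all satisfied: assembly uses only hand tools; there is no plumbing or electrical service; a current General Notice is held. Considering the limiting provisions: (e) applies (the lot is in a historic district), but is set aside by (f): (f) operates against (e): the compliance score is 70 points, meeting the 61 points threshold. (g) would limit (f) — the qualifying period is 65 days, under the 70 days limit — but (h) sets (g) aside: (h) is triggered — the coverage ratio is 32%, meeting the 32% threshold. (i) would limit (h) — a current Category A Registration is held — but (j) sets (i) aside: (j) is engaged — a current Standing Exemption Letter is held. (a) remains available.
Exception (b) is satisfied on its face — no windows face an adjoining lot; the structure's footprint is 245 sq ft, under the 295 sq ft limit. But applying paragraph (k): (k) operates against (b): aggregate throughput is 100 units, meeting the 100 units threshold. Exception (b) does not apply.
Exception (c) requires that the reference index is no less than 779; but the reference index is 686, short of 779, so (c) is unavailable.
Exception (d) fails — the structure's height is 13 ft, not below 12 ft.

No — exception (a) applies; Ines does not need a building permit.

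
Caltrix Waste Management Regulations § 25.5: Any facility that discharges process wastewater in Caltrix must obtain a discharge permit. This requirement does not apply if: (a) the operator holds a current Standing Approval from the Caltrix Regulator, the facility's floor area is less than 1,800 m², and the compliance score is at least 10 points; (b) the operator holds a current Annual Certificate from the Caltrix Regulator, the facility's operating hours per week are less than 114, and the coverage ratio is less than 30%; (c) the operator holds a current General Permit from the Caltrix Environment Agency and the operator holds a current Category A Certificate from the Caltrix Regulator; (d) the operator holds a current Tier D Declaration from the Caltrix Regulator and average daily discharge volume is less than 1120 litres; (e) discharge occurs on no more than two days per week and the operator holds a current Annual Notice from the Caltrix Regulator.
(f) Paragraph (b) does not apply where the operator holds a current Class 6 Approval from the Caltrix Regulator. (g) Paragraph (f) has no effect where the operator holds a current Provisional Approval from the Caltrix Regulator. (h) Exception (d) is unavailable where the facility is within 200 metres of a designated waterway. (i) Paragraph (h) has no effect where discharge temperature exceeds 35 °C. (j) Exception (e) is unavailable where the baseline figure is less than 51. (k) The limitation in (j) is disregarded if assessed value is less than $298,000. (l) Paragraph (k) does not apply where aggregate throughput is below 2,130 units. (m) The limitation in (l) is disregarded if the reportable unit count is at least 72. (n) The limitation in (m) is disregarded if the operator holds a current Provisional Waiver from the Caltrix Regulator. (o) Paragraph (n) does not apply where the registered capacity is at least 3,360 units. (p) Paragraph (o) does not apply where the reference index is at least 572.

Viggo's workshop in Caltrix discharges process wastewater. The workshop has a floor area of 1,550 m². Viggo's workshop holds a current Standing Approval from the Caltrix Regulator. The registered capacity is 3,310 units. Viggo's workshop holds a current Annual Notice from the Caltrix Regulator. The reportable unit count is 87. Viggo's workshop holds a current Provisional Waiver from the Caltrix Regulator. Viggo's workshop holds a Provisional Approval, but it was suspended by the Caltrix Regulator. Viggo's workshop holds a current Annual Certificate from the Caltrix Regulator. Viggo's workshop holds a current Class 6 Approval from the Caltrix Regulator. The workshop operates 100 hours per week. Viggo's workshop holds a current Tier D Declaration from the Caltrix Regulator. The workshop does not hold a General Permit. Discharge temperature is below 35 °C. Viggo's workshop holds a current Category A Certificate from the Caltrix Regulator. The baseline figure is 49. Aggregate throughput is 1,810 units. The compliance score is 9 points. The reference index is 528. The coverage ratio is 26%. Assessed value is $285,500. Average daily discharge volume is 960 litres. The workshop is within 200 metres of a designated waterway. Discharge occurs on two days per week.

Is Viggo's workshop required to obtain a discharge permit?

Exception (a) does not apply: the compliance score is 9 points, short of 10 points.
Exception (b): a current Annual Certificate is held; the facility's operating hours per week are 100, less than the 114 limit; the coverage ratio is 26%, less than the 30% limit — every condition holds. But: (f) operates against (b): a current Class 6 Approval is held. (g), which would lift (f), is not triggered — there is no Provisional Approval in force. (b) is therefore removed.
Exception (c) fails — no General Permit is held.
Exception (d) is satisfied on its face — a current Tier D Declaration is held; average daily discharge volume is 960 litres, less than the 1120 litres limit. However, paragraphs (h)–(i) must be considered: (h) operates against (d): the workshop is within 200 m of a designated waterway. (i) is inapplicable (discharge temperature is below 35 °C), so (h) stands. So (d) is unavailable.
All of (e)'s requirements are met (discharge occurs on no more than two days per week; a current Annual Notice is held). However, paragraphs (j)–(p) must be considered: (j) is triggered — the baseline figure is 49, less than the 51 limit. (k) would limit (j) — assessed value is $285,500, less than the $298,000 limit — but (l) sets (k) aside: (l) operates — aggregate throughput is 1,810 units, below the 2,130 units limit. (m) is engaged (the reportable unit count is 87, meeting the 72 threshold), but is set aside by (n): (n) operates — a current Provisional Waiver is held. (o) is inapplicable (the registered capacity is 3,310 units, short of 3,360 units), so (n) stands. (e) is therefore removed.
Every exception is unavailable, so the rule governs.

Yes — Viggo's workshop must obtain a discharge permit.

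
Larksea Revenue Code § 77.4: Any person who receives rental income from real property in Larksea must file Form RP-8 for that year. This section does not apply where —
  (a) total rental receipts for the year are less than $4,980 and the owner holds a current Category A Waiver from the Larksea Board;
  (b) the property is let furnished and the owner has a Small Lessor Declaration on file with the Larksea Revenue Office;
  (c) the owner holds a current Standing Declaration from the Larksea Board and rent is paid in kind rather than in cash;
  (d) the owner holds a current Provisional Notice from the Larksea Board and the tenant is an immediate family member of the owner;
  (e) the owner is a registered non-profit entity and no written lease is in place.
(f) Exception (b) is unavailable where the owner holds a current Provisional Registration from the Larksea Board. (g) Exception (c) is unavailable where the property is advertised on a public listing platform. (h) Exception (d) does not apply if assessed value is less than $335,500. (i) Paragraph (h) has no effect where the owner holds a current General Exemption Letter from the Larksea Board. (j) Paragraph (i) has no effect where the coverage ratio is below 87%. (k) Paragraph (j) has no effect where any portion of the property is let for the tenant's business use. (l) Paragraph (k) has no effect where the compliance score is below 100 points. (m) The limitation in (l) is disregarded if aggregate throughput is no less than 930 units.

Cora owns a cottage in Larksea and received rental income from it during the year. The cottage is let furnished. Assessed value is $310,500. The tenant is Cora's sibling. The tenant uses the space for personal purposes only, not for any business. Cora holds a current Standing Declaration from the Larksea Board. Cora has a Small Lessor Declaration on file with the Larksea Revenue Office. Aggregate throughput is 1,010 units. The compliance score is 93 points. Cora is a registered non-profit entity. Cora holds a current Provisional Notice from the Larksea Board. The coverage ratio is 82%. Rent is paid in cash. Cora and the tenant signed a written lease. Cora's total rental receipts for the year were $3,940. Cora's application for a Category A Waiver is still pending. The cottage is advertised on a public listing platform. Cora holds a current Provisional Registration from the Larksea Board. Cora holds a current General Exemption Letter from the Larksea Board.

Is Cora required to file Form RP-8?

Exception (a) does not apply: there is no Category A Waiver in force.
Exception (b)'s conditions are all satisfied: the property is let furnished; a Small Lessor Declaration is on file. Turning to paragraph (f): (f) is triggered — a current Provisional Registration is held. So (b) is unavailable.
Exception (c) requires that rent is paid in kind rather than in cash; but rent is paid in cash, so (c) is unavailable.
Exception (d) is satisfied on its face — a current Provisional Notice is held; the tenant is an immediate family member. Turning to paragraphs (h)–(m): (h) operates against (d): assessed value is $310,500, less than the $335,500 limit. (i) would limit (h) — a current General Exemption Letter is held — but (j) sets (i) aside: (j) applies — the coverage ratio is 82%, below the 87% limit. (k), which would lift (j), is not triggered — the space is used for personal purposes only. (d) is therefore removed.
Exception (e) requires that no written lease is in place; but a written lease is in place, so (e) is unavailable.
Every exception is unavailable, so the rule governs.

Yes — Cora must file Form RP-8.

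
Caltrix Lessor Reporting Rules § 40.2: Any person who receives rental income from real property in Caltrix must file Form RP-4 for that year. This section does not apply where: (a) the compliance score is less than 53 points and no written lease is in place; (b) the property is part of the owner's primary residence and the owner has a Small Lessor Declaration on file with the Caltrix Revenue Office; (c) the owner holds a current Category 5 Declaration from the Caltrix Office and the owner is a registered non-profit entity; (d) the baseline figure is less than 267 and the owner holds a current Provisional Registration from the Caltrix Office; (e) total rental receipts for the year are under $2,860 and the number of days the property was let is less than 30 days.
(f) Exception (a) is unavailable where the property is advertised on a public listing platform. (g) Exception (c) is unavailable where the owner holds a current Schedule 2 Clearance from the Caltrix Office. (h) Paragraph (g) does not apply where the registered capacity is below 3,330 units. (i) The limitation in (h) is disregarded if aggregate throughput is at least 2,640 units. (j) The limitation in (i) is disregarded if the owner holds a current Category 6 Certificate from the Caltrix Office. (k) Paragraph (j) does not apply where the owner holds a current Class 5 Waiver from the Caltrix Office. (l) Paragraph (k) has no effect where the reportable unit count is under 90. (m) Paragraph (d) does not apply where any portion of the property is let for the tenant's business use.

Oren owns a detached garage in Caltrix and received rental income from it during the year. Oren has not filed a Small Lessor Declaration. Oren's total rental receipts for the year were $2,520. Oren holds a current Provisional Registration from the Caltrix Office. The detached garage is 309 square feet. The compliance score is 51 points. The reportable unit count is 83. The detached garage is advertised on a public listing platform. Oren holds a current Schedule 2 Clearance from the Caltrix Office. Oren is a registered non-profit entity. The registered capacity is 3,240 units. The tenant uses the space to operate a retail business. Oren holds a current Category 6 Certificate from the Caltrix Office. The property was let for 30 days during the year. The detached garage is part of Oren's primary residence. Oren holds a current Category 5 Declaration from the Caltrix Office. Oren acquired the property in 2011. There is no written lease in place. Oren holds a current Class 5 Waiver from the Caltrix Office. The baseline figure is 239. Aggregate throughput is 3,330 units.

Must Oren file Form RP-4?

Exception (a): the compliance score is 51 points, less than the 53 points limit; there is no written lease — every condition holds. But: (f) operates against (a): the property is publicly advertised. So (a) is unavailable.
Exception (b) requires that the owner has a Small Lessor Declaration on file with the Caltrix Revenue Office; but no Small Lessor Declaration is on file, so (b) is unavailable.
Exception (c) is satisfied on its face — a current Category 5 Declaration is held; Oren is a registered non-profit. Applying paragraphs (g)–(l): (g) operates (a current Schedule 2 Clearance is held), but is displaced by (h): (h) operates against (g): the registered capacity is 3,240 units, below the 3,330 units limit. (i) would limit (h) — aggregate throughput is 3,330 units, meeting the 2,640 units threshold — but (j) sets (i) aside: (j) is triggered — a current Category 6 Certificate is held. (k) would limit (j) — a current Class 5 Waiver is held — but (l) sets (k) aside: (l) is triggered — the reportable unit count is 83, under the 90 limit. Exception (c) stands.
Exception (d): the baseline figure is 239, less than the 267 limit; a current Provisional Registration is held — every condition holds. But: (m) operates against (d): the space is let for business use. Exception (d) does not apply.
Exception (e) fails — the number of days the property was let is 30 days, not less than 30 days.

No — exception (c) applies; Oren is not required to file Form RP-4.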